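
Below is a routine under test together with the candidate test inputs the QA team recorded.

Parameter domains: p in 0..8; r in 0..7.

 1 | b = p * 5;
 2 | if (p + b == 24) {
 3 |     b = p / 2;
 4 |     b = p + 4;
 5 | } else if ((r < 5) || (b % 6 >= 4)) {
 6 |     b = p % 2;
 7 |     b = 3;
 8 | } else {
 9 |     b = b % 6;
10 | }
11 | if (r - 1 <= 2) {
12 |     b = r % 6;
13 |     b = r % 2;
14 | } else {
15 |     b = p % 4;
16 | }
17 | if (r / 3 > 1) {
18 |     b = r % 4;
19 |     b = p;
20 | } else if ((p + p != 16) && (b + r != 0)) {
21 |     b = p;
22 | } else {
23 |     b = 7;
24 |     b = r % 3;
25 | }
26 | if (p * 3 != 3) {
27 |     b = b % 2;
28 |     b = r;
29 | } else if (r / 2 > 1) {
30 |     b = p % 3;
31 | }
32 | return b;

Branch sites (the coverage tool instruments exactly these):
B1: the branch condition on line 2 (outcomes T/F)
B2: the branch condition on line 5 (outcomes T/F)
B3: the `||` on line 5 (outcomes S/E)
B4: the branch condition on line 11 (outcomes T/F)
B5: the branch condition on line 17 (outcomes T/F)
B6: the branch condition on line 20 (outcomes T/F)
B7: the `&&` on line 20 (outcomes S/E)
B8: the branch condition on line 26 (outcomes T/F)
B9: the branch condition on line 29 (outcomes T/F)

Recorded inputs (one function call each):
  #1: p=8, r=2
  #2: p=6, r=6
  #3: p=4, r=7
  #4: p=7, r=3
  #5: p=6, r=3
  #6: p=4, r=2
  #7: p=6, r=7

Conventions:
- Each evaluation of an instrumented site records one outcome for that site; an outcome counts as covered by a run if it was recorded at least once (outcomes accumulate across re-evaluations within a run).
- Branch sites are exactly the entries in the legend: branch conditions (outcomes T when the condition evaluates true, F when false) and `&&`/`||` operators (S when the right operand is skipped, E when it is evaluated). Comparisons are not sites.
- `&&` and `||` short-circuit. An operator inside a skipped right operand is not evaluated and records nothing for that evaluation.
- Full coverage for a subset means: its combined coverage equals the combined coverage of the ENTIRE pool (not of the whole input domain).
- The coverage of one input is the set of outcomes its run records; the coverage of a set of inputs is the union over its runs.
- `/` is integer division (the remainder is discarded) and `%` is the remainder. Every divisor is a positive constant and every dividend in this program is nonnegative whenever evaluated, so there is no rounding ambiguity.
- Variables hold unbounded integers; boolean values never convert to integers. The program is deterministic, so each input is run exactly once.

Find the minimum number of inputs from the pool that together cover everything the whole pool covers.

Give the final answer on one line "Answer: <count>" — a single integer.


input #1 (p=8, r=2): events B1->F, B3->S, B2->T, B4->T, B5->F, B7->S, B6->F, B8->T; covers B1=F, B2=T, B3=S, B4=T, B5=F, B6=F, B7=S, B8=T
input #2 (p=6, r=6): events B1->F, B3->E, B2->F, B4->F, B5->T, B8->T; covers B1=F, B2=F, B3=E, B4=F, B5=T, B8=T
input #3 (p=4, r=7): events B1->T, B4->F, B5->T, B8->T; covers B1=T, B4=F, B5=T, B8=T
input #4 (p=7, r=3): events B1->F, B3->S, B2->T, B4->T, B5->F, B7->E, B6->T, B8->T; covers B1=F, B2=T, B3=S, B4=T, B5=F, B6=T, B7=E, B8=T
input #5 (p=6, r=3): events B1->F, B3->S, B2->T, B4->T, B5->F, B7->E, B6->T, B8->T; covers B1=F, B2=T, B3=S, B4=T, B5=F, B6=T, B7=E, B8=T
input #6 (p=4, r=2): events B1->T, B4->T, B5->F, B7->E, B6->T, B8->T; covers B1=T, B4=T, B5=F, B6=T, B7=E, B8=T
input #7 (p=6, r=7): events B1->F, B3->E, B2->F, B4->F, B5->T, B8->T; covers B1=F, B2=F, B3=E, B4=F, B5=T, B8=T
together the pool reaches 15 outcomes: B1=T, B1=F, B2=T, B2=F, B3=S, B3=E, B4=T, B4=F, B5=T, B5=F, B6=T, B6=F, B7=S, B7=E, B8=T
every size-1 subset falls short of the 15 outcomes (best: 8/15)
every size-2 subset falls short of the 15 outcomes (best: 12/15)
at size 3, {1, 2, 6} reaches all 15 outcomes; every lexicographically earlier size-3 subset fails
Answer: 3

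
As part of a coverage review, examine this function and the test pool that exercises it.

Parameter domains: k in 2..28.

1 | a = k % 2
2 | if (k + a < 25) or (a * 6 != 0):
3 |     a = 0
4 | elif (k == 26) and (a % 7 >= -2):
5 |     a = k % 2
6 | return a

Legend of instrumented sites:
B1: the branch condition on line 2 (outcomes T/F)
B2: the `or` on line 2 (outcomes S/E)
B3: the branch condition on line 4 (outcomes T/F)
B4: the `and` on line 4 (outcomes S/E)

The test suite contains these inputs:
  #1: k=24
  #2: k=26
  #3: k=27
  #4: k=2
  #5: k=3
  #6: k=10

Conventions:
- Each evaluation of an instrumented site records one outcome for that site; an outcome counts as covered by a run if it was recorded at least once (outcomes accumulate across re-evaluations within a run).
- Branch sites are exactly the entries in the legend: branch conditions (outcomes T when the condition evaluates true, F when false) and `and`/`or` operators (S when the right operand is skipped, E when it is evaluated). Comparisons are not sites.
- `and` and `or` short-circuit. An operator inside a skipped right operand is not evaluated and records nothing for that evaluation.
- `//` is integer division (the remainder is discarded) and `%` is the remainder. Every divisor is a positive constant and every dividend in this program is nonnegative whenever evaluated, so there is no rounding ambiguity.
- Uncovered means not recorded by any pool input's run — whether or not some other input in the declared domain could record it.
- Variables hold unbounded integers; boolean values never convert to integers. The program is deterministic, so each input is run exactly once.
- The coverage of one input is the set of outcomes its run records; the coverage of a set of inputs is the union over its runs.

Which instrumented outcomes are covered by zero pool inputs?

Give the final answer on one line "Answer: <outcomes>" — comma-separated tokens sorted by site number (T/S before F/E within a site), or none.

#1 (k=24) -> B2->S, B1->T; covered: B1=T, B2=S
#2 (k=26) -> B2->E, B1->F, B4->E, B3->T; covered: B1=F, B2=E, B3=T, B4=E
#3 (k=27) -> B2->E, B1->T; covered: B1=T, B2=E
#4 (k=2) -> B2->S, B1->T; covered: B1=T, B2=S
#5 (k=3) -> B2->S, B1->T; covered: B1=T, B2=S
#6 (k=10) -> B2->S, B1->T; covered: B1=T, B2=S
union over the pool: B1=T, B1=F, B2=S, B2=E, B3=T, B4=E
uncovered (2 of 8): B3=F, B4=S

Answer: B3=F, B4=S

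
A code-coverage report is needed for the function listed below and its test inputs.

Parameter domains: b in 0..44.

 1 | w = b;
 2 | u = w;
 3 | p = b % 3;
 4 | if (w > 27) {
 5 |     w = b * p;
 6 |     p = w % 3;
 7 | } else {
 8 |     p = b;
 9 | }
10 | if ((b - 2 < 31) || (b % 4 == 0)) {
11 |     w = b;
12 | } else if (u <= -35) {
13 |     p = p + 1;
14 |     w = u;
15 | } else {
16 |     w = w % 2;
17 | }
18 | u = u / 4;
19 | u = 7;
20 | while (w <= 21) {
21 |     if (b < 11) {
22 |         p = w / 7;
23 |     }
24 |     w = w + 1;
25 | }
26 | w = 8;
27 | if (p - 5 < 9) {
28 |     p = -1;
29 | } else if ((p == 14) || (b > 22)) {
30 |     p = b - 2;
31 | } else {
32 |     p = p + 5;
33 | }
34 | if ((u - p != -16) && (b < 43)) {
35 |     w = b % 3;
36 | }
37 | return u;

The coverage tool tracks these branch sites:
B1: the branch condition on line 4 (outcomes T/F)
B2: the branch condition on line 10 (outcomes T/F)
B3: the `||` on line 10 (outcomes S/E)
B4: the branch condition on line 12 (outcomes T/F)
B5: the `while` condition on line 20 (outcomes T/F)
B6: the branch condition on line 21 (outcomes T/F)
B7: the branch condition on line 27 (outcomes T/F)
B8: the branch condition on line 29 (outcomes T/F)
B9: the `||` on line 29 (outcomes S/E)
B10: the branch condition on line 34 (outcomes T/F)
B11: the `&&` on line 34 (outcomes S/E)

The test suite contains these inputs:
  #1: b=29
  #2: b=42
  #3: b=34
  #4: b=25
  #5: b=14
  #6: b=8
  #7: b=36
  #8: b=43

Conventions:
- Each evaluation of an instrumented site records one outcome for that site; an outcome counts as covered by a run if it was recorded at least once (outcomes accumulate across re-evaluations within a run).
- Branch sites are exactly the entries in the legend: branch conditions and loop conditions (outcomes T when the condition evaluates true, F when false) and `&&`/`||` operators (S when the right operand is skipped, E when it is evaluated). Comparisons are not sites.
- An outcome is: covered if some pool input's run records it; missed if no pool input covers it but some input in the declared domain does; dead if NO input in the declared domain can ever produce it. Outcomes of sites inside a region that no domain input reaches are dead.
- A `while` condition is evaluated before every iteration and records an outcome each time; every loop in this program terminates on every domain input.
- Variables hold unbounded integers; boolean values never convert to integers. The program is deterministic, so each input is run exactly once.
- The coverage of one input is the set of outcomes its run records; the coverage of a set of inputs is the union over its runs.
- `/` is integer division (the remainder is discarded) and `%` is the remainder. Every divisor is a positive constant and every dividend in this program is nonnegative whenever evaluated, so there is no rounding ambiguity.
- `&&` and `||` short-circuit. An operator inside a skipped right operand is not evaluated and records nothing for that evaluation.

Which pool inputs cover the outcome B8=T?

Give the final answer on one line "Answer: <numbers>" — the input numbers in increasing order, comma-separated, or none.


input #1 (b=29): never hits B8=T
input #2 (b=42): never hits B8=T
input #3 (b=34): never hits B8=T
input #4 (b=25): hits B8=T
input #5 (b=14): hits B8=T
input #6 (b=8): never hits B8=T
input #7 (b=36): never hits B8=T
input #8 (b=43): never hits B8=T
Answer: 4, 5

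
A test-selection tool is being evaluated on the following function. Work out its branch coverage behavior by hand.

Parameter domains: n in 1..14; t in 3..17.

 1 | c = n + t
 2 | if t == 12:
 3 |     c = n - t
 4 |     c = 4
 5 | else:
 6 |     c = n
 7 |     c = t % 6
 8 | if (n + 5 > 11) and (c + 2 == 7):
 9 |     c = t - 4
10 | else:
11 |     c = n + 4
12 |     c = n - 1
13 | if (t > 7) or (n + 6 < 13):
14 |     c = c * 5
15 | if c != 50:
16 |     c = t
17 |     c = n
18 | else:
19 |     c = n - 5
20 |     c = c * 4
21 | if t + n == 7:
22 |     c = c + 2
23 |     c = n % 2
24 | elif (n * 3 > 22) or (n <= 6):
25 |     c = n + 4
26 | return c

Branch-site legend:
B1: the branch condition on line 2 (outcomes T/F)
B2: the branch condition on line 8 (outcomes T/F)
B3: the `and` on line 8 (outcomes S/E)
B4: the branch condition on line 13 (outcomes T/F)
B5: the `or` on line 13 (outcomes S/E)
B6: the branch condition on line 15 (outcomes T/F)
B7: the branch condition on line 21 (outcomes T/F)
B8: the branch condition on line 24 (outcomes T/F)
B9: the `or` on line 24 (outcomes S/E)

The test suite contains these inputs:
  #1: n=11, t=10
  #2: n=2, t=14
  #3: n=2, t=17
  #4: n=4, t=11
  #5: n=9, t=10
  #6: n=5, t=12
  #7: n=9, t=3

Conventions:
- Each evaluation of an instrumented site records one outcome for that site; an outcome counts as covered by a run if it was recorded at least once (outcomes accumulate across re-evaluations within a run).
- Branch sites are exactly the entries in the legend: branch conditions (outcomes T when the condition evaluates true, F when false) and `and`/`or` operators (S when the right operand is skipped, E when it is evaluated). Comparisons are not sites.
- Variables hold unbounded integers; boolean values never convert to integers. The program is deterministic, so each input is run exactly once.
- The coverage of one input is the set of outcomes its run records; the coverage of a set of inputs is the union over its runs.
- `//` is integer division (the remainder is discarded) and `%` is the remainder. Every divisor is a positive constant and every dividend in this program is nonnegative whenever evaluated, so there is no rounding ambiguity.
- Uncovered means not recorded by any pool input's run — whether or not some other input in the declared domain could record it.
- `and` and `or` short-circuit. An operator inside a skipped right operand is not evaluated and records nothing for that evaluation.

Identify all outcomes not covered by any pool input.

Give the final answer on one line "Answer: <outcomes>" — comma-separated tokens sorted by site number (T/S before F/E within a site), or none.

run #1 (n=11, t=10) runs B1->F, B3->E, B2->F, B5->S, B4->T, B6->F, B7->F, B9->S, B8->T; records B1=F, B2=F, B3=E, B4=T, B5=S, B6=F, B7=F, B8=T, B9=S
run #2 (n=2, t=14) runs B1->F, B3->S, B2->F, B5->S, B4->T, B6->T, B7->F, B9->E, B8->T; records B1=F, B2=F, B3=S, B4=T, B5=S, B6=T, B7=F, B8=T, B9=E
run #3 (n=2, t=17) runs B1->F, B3->S, B2->F, B5->S, B4->T, B6->T, B7->F, B9->E, B8->T; records B1=F, B2=F, B3=S, B4=T, B5=S, B6=T, B7=F, B8=T, B9=E
run #4 (n=4, t=11) runs B1->F, B3->S, B2->F, B5->S, B4->T, B6->T, B7->F, B9->E, B8->T; records B1=F, B2=F, B3=S, B4=T, B5=S, B6=T, B7=F, B8=T, B9=E
run #5 (n=9, t=10) runs B1->F, B3->E, B2->F, B5->S, B4->T, B6->T, B7->F, B9->S, B8->T; records B1=F, B2=F, B3=E, B4=T, B5=S, B6=T, B7=F, B8=T, B9=S
run #6 (n=5, t=12) runs B1->T, B3->S, B2->F, B5->S, B4->T, B6->T, B7->F, B9->E, B8->T; records B1=T, B2=F, B3=S, B4=T, B5=S, B6=T, B7=F, B8=T, B9=E
run #7 (n=9, t=3) runs B1->F, B3->E, B2->F, B5->E, B4->F, B6->T, B7->F, B9->S, B8->T; records B1=F, B2=F, B3=E, B4=F, B5=E, B6=T, B7=F, B8=T, B9=S
union over the pool: B1=T, B1=F, B2=F, B3=S, B3=E, B4=T, B4=F, B5=S, B5=E, B6=T, B6=F, B7=F, B8=T, B9=S, B9=E
uncovered (3 of 18): B2=T, B7=T, B8=F

Answer: B2=T, B7=T, B8=F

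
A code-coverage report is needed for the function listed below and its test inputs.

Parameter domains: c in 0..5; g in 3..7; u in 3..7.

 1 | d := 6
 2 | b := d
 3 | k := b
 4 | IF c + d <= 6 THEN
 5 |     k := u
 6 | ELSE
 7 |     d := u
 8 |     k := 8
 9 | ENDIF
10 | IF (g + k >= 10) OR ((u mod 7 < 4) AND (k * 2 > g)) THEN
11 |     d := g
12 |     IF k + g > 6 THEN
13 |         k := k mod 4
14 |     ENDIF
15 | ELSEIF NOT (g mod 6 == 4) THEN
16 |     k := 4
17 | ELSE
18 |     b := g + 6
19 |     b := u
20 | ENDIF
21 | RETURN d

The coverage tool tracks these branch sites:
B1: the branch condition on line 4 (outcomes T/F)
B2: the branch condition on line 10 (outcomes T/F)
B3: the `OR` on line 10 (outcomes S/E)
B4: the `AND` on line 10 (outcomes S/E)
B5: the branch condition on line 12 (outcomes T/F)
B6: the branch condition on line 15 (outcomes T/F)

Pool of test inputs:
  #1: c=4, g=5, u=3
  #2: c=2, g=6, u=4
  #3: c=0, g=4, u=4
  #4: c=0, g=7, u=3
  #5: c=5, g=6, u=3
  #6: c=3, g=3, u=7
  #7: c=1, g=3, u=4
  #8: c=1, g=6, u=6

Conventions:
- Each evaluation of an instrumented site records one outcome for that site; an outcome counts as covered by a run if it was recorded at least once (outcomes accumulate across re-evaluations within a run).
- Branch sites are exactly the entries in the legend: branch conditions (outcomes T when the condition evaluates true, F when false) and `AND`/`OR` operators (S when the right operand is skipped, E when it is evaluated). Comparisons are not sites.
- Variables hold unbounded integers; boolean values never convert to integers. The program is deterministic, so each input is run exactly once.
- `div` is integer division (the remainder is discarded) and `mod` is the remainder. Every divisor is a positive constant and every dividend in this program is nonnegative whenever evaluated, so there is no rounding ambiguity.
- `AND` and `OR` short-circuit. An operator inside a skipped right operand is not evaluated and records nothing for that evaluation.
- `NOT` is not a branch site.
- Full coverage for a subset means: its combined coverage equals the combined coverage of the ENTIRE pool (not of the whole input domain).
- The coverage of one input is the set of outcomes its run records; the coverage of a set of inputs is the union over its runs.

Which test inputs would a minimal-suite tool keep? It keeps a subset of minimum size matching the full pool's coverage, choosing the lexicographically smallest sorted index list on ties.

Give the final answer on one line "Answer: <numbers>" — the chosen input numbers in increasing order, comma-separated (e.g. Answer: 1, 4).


run #1 (c=4, g=5, u=3) records B1=F, B2=T, B3=S, B5=T
run #2 (c=2, g=6, u=4) records B1=F, B2=T, B3=S, B5=T
run #3 (c=0, g=4, u=4) records B1=T, B2=F, B3=E, B4=S, B6=F
run #4 (c=0, g=7, u=3) records B1=T, B2=T, B3=S, B5=T
run #5 (c=5, g=6, u=3) records B1=F, B2=T, B3=S, B5=T
run #6 (c=3, g=3, u=7) records B1=F, B2=T, B3=S, B5=T
run #7 (c=1, g=3, u=4) records B1=F, B2=T, B3=S, B5=T
run #8 (c=1, g=6, u=6) records B1=F, B2=T, B3=S, B5=T
pool-wide coverage (9 outcomes): B1=T, B1=F, B2=T, B2=F, B3=S, B3=E, B4=S, B5=T, B6=F
checked all size-1 subsets: none covers 9 outcomes (max 5/9)
the canonical winner is {1, 3}: size 2, full 9-outcome coverage, earliest index list among size-2 covers
Answer: 1, 3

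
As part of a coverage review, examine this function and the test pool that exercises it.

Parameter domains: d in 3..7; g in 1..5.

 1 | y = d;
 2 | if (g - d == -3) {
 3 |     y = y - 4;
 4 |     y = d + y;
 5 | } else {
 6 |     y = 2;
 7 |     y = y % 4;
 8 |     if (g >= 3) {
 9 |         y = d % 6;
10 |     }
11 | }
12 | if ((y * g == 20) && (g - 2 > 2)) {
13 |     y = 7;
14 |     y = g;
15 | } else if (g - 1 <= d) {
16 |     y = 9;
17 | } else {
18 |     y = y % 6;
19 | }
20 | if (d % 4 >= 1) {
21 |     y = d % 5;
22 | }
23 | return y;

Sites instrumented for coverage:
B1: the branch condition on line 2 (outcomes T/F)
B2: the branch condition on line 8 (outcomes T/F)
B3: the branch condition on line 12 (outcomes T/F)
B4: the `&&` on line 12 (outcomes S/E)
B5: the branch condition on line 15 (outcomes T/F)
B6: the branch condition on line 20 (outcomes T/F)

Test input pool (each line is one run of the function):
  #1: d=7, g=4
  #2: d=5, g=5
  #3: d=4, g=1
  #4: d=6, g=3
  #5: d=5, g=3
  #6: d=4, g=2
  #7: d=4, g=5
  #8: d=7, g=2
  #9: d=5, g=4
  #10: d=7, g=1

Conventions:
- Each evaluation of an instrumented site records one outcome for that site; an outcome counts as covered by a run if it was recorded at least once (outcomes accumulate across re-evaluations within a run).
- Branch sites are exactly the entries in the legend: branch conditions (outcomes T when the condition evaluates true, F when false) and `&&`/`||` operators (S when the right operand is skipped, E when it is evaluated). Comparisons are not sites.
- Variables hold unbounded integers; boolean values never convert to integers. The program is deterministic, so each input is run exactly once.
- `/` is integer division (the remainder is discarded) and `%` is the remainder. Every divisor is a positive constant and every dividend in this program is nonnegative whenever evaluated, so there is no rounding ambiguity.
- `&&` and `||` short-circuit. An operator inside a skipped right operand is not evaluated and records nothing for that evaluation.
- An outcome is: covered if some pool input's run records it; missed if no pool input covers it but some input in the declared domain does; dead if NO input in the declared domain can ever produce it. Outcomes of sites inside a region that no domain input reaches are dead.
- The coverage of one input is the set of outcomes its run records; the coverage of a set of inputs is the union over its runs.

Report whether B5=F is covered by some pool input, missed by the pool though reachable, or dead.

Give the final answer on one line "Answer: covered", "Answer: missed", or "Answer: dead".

no pool input records B5=F
but domain input (d=3, g=5) does record it -> reachable, so missed

Answer: missed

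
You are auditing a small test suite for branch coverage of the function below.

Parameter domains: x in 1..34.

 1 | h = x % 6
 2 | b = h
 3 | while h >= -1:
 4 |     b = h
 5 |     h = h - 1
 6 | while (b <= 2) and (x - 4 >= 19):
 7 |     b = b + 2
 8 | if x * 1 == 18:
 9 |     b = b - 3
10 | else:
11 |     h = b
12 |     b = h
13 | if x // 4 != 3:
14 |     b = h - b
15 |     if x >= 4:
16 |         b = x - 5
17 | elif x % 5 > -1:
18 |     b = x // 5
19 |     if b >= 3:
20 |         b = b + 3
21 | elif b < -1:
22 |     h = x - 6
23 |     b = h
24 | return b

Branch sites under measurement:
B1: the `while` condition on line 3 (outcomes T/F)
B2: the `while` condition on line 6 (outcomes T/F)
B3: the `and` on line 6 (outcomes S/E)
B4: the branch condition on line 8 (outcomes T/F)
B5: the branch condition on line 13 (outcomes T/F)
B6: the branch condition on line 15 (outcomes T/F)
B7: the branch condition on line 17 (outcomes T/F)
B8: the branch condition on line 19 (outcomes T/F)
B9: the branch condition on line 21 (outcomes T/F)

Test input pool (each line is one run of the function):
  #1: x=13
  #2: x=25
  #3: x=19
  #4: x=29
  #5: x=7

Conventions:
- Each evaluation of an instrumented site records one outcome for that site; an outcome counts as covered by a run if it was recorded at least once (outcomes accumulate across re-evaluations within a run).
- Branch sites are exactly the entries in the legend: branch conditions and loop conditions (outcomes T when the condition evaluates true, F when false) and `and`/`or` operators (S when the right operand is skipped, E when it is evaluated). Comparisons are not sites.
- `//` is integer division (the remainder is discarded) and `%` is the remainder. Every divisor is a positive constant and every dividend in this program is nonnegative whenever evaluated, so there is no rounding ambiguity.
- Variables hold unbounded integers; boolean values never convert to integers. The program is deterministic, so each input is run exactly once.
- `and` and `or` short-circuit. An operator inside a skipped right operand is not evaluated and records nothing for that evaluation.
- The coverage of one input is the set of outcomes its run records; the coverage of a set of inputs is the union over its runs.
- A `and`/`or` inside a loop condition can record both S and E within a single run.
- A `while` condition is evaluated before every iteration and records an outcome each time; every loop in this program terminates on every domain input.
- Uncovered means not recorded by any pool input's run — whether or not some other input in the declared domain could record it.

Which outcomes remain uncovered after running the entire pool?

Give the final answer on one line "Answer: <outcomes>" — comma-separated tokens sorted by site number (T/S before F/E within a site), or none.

run #1 (x=13) runs B1->T, B1->T, B1->T, B1->F, B3->E, B2->F, B4->F, B5->F, B7->T, B8->F; records B1=T, B1=F, B2=F, B3=E, B4=F, B5=F, B7=T, B8=F
run #2 (x=25) runs B1->T, B1->T, B1->T, B1->F, B3->E, B2->T, B3->E, B2->T, B3->S, B2->F, B4->F, B5->T, B6->T; records B1=T, B1=F, B2=T, B2=F, B3=S, B3=E, B4=F, B5=T, B6=T
run #3 (x=19) runs B1->T, B1->T, B1->T, B1->F, B3->E, B2->F, B4->F, B5->T, B6->T; records B1=T, B1=F, B2=F, B3=E, B4=F, B5=T, B6=T
run #4 (x=29) runs B1->T, B1->T, B1->T, B1->T, B1->T, B1->T, B1->T, B1->F, B3->E, B2->T, B3->E, B2->T, B3->S, B2->F, ...; records B1=T, B1=F, B2=T, B2=F, B3=S, B3=E, B4=F, B5=T, B6=T
run #5 (x=7) runs B1->T, B1->T, B1->T, B1->F, B3->E, B2->F, B4->F, B5->T, B6->T; records B1=T, B1=F, B2=F, B3=E, B4=F, B5=T, B6=T
union over the pool: B1=T, B1=F, B2=T, B2=F, B3=S, B3=E, B4=F, B5=T, B5=F, B6=T, B7=T, B8=F
uncovered (6 of 18): B4=T, B6=F, B7=F, B8=T, B9=T, B9=F

Answer: B4=T, B6=F, B7=F, B8=T, B9=T, B9=F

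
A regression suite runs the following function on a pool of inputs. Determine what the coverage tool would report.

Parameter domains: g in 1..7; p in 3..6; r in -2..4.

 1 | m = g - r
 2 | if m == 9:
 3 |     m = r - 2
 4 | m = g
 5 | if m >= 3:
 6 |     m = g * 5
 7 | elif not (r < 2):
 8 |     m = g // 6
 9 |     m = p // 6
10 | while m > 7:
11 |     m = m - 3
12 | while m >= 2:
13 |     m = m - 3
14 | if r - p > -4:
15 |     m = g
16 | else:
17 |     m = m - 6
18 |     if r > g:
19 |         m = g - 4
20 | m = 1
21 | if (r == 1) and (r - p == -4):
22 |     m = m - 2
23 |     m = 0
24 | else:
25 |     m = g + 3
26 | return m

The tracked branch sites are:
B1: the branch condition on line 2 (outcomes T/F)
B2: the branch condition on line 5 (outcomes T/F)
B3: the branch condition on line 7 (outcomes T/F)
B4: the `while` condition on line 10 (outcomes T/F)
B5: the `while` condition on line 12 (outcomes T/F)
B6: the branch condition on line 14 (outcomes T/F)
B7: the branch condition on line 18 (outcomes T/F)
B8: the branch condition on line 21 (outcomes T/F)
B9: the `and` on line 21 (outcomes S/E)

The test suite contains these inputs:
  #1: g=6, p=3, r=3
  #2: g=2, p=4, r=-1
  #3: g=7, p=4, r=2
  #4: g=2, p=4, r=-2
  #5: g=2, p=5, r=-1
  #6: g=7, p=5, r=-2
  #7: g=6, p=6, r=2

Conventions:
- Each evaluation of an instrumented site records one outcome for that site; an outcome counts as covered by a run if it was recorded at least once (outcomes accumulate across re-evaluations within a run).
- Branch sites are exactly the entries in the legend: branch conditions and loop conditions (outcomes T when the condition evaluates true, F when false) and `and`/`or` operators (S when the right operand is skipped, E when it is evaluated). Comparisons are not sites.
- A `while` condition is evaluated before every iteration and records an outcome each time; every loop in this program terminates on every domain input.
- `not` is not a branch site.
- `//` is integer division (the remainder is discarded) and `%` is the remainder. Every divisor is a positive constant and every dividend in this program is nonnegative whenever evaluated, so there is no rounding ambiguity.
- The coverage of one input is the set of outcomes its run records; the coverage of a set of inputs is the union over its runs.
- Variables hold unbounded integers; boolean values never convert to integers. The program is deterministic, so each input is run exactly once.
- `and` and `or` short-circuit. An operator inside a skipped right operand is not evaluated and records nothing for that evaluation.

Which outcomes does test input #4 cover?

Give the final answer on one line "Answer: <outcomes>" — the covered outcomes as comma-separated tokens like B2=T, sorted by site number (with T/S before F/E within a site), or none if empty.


Event log for input #4 (g=2, p=4, r=-2):
  B1->F, B2->F, B3->F, B4->F, B5->T, B5->F, B6->F, B7->F, B9->S, B8->F
distinct outcomes covered: B1=F, B2=F, B3=F, B4=F, B5=T, B5=F, B6=F, B7=F, B8=F, B9=S
Answer: B1=F, B2=F, B3=F, B4=F, B5=T, B5=F, B6=F, B7=F, B8=F, B9=S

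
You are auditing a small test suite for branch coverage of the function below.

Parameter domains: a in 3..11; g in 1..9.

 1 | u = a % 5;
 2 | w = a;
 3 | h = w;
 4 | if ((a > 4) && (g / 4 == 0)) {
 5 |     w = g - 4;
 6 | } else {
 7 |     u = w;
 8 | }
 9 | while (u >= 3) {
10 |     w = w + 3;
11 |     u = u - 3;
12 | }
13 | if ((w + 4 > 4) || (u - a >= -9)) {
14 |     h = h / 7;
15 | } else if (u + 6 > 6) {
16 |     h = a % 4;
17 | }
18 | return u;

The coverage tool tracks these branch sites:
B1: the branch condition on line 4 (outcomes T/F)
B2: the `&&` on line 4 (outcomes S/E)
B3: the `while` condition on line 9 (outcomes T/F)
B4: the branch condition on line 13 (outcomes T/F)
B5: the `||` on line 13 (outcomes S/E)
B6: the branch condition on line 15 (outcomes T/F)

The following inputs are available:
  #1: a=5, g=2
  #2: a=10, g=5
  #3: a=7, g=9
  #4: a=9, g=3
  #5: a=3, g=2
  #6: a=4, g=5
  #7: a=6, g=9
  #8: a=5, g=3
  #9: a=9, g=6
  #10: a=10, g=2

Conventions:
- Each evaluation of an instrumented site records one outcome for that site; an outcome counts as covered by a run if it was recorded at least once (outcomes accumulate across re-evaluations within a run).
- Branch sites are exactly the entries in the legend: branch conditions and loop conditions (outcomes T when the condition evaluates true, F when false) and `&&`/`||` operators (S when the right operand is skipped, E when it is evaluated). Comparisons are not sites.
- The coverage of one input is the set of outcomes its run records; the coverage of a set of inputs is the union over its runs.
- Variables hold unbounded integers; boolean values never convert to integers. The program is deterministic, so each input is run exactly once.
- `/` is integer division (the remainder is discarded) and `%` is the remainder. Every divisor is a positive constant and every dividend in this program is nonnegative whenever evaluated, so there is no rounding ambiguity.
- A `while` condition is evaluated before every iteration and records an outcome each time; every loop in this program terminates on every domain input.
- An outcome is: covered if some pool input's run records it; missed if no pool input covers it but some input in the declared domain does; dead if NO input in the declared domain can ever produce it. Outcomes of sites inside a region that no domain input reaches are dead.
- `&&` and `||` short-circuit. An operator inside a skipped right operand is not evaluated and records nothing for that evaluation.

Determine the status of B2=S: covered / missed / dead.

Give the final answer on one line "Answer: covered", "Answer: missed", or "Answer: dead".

B2=S is recorded by pool input(s) 5, 6 -> covered

Answer: covered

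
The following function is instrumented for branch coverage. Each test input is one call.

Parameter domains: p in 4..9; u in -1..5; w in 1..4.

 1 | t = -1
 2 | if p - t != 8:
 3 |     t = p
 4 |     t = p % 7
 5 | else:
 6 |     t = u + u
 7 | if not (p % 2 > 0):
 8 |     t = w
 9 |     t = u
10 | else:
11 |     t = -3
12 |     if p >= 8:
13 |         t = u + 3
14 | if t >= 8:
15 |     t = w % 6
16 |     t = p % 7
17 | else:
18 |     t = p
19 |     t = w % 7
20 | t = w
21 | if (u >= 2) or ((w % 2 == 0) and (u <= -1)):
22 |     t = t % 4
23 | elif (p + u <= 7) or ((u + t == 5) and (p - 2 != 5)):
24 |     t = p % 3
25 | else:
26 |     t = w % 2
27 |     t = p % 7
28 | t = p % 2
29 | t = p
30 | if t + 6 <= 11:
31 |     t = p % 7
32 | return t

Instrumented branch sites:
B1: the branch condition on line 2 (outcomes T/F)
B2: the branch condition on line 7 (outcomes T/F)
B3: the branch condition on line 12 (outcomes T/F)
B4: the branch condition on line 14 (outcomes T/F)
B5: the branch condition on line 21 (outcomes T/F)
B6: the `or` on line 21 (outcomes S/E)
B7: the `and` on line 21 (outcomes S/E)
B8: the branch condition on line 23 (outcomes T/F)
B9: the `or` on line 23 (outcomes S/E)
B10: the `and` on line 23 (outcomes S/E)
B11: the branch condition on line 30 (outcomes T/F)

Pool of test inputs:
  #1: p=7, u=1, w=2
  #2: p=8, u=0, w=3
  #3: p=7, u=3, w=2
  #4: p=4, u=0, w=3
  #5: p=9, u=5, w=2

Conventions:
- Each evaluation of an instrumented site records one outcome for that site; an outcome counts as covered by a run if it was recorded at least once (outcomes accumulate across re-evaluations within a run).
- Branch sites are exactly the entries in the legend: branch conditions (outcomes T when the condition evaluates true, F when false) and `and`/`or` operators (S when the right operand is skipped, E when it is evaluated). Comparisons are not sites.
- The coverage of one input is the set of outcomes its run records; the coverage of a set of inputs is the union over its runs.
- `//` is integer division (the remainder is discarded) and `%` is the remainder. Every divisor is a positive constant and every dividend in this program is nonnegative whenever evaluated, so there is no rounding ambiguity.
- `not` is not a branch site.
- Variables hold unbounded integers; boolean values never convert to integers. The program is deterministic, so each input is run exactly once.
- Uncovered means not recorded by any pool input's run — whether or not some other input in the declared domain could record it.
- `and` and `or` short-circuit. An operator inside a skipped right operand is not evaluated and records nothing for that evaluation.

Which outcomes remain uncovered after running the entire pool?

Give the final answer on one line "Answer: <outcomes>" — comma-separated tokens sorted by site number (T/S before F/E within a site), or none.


run #1 (p=7, u=1, w=2) runs B1->F, B2->F, B3->F, B4->F, B6->E, B7->E, B5->F, B9->E, B10->S, B8->F, B11->F; records B1=F, B2=F, B3=F, B4=F, B5=F, B6=E, B7=E, B8=F, B9=E, B10=S, B11=F
run #2 (p=8, u=0, w=3) runs B1->T, B2->T, B4->F, B6->E, B7->S, B5->F, B9->E, B10->S, B8->F, B11->F; records B1=T, B2=T, B4=F, B5=F, B6=E, B7=S, B8=F, B9=E, B10=S, B11=F
run #3 (p=7, u=3, w=2) runs B1->F, B2->F, B3->F, B4->F, B6->S, B5->T, B11->F; records B1=F, B2=F, B3=F, B4=F, B5=T, B6=S, B11=F
run #4 (p=4, u=0, w=3) runs B1->T, B2->T, B4->F, B6->E, B7->S, B5->F, B9->S, B8->T, B11->T; records B1=T, B2=T, B4=F, B5=F, B6=E, B7=S, B8=T, B9=S, B11=T
run #5 (p=9, u=5, w=2) runs B1->T, B2->F, B3->T, B4->T, B6->S, B5->T, B11->F; records B1=T, B2=F, B3=T, B4=T, B5=T, B6=S, B11=F
union over the pool: B1=T, B1=F, B2=T, B2=F, B3=T, B3=F, B4=T, B4=F, B5=T, B5=F, B6=S, B6=E, B7=S, B7=E, B8=T, B8=F, B9=S, B9=E, B10=S, B11=T, B11=F
uncovered (1 of 22): B10=E
Answer: B10=E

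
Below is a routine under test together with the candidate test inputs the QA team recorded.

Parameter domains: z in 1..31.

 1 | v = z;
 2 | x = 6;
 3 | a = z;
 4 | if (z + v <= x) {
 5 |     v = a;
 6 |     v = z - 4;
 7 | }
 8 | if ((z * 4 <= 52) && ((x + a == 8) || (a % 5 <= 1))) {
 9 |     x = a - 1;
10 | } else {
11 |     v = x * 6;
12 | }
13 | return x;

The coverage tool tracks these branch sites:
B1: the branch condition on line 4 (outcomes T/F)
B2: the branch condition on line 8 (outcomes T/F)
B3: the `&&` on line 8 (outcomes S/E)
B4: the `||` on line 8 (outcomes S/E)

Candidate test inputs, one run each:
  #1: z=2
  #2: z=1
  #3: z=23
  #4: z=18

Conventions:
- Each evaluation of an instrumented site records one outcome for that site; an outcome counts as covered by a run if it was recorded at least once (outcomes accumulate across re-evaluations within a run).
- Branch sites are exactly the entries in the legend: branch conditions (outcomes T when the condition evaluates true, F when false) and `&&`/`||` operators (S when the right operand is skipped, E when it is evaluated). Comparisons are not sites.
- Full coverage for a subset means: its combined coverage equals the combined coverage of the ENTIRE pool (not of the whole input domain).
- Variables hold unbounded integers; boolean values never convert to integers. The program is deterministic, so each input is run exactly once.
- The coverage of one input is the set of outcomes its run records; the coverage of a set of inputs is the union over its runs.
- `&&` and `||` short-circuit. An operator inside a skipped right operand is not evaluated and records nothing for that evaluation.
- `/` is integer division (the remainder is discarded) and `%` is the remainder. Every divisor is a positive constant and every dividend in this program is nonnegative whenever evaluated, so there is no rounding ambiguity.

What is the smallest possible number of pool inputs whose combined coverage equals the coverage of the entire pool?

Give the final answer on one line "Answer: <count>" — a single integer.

input #1, z=2: events B1->T, B3->E, B4->S, B2->T; outcomes B1=T, B2=T, B3=E, B4=S
input #2, z=1: events B1->T, B3->E, B4->E, B2->T; outcomes B1=T, B2=T, B3=E, B4=E
input #3, z=23: events B1->F, B3->S, B2->F; outcomes B1=F, B2=F, B3=S
input #4, z=18: events B1->F, B3->S, B2->F; outcomes B1=F, B2=F, B3=S
pool-wide coverage (8 outcomes): B1=T, B1=F, B2=T, B2=F, B3=S, B3=E, B4=S, B4=E
every size-1 subset falls short of the 8 outcomes (best: 4/8)
every size-2 subset falls short of the 8 outcomes (best: 7/8)
size 3: inputs {1, 2, 3} cover all 8 outcomes, and no lexicographically smaller subset of this size does

Answer: 3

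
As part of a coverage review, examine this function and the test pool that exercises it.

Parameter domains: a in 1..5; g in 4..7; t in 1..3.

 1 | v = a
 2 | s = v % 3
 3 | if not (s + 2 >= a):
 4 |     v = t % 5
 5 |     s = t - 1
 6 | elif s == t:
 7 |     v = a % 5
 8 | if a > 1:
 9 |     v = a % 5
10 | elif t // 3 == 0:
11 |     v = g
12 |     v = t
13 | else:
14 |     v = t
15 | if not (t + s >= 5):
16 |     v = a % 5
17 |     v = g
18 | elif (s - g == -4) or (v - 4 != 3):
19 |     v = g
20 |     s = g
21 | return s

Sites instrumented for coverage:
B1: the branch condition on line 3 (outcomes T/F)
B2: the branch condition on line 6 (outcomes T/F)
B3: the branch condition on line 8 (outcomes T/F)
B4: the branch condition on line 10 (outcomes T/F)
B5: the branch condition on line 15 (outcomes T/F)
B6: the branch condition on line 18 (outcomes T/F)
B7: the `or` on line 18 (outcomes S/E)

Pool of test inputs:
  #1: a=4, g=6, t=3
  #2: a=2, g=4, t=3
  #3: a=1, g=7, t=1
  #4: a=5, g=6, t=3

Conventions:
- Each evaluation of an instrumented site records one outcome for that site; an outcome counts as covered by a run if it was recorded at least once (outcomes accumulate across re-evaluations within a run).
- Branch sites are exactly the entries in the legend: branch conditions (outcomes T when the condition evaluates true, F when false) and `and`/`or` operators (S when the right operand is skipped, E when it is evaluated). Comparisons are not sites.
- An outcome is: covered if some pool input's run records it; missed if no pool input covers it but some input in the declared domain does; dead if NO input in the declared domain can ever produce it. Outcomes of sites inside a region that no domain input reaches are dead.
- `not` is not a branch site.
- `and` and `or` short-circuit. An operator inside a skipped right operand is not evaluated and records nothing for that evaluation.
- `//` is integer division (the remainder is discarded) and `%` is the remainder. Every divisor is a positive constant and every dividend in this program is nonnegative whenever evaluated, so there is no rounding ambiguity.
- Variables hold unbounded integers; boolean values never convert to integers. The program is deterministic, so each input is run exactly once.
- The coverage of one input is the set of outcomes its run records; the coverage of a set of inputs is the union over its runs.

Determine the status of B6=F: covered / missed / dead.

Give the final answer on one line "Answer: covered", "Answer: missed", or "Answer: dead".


no pool input records B6=F
checking all 60 inputs in the declared domain: B6=F is never recorded -> dead
Answer: dead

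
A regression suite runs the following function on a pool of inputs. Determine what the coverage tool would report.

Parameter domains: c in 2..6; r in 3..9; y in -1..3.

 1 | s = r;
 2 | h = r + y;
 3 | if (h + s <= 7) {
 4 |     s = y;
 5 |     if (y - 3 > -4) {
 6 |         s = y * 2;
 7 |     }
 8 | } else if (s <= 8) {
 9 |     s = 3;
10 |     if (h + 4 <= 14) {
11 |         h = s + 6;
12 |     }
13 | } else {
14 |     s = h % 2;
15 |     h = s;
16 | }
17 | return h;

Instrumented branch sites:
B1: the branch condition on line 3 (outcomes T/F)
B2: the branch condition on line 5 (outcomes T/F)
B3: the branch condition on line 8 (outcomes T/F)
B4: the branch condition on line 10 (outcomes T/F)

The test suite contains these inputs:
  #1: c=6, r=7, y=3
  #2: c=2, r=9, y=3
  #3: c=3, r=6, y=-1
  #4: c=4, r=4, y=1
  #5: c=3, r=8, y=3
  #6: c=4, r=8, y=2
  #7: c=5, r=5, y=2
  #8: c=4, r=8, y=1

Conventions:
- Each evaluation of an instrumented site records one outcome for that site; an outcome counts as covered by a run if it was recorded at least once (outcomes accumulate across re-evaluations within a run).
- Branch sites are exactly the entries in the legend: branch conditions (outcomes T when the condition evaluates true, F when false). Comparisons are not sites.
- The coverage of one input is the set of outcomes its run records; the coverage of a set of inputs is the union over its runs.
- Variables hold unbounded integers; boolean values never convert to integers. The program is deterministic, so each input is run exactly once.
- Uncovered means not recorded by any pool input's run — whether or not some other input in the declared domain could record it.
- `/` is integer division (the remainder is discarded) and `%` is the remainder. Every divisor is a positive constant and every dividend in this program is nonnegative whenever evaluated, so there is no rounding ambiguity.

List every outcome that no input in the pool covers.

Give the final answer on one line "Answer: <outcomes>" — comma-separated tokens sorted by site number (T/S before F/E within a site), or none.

#1 (c=6, r=7, y=3) -> B1->F, B3->T, B4->T; covered: B1=F, B3=T, B4=T
#2 (c=2, r=9, y=3) -> B1->F, B3->F; covered: B1=F, B3=F
#3 (c=3, r=6, y=-1) -> B1->F, B3->T, B4->T; covered: B1=F, B3=T, B4=T
#4 (c=4, r=4, y=1) -> B1->F, B3->T, B4->T; covered: B1=F, B3=T, B4=T
#5 (c=3, r=8, y=3) -> B1->F, B3->T, B4->F; covered: B1=F, B3=T, B4=F
#6 (c=4, r=8, y=2) -> B1->F, B3->T, B4->T; covered: B1=F, B3=T, B4=T
#7 (c=5, r=5, y=2) -> B1->F, B3->T, B4->T; covered: B1=F, B3=T, B4=T
#8 (c=4, r=8, y=1) -> B1->F, B3->T, B4->T; covered: B1=F, B3=T, B4=T
union over the pool: B1=F, B3=T, B3=F, B4=T, B4=F
uncovered (3 of 8): B1=T, B2=T, B2=F

Answer: B1=T, B2=T, B2=F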